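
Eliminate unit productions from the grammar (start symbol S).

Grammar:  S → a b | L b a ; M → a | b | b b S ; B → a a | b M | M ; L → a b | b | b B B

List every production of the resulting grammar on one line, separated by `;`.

Unit pairs: B ⇒* {M}.
Replace each nonterminal's rules with the union of the non-unit rules of every nonterminal it unit-derives.

S → a b | L b a; M → a | b | b b S; B → a a | b M | a | b | b b S; L → a b | b | b B B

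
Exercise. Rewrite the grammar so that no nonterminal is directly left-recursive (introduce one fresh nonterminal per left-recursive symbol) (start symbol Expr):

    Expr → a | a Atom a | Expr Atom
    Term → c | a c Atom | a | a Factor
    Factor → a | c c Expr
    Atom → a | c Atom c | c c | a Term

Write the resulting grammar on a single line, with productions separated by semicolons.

Expr is directly left-recursive.
For Expr: α = {Atom}, β = {a, a Atom a}. Rewrite as Expr → β Expr1 and Expr1 → α Expr1 | ε.

Expr → a Expr1 | a Atom a Expr1; Term → c | a c Atom | a | a Factor; Factor → a | c c Expr; Atom → a | c Atom c | c c | a Term; Expr1 → Atom Expr1 | ε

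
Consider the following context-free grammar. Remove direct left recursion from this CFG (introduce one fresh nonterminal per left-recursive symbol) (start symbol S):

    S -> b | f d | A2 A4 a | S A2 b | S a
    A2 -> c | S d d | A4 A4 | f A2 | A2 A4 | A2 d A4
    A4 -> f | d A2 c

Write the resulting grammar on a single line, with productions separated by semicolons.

S -> b S' | f d S' | A2 A4 a S'; A2 -> c A2' | S d d A2' | A4 A4 A2' | f A2 A2'; A4 -> f | d A2 c; S' -> A2 b S' | a S' | ε; A2' -> A4 A2' | d A4 A2' | ε

S, A2 are directly left-recursive.
For S: α = {A2 b, a}, β = {b, f d, A2 A4 a}. Rewrite as S → β S' and S' → α S' | ε.
For A2: α = {A4, d A4}, β = {c, S d d, A4 A4, f A2}. Rewrite as A2 → β A2' and A2' → α A2' | ε.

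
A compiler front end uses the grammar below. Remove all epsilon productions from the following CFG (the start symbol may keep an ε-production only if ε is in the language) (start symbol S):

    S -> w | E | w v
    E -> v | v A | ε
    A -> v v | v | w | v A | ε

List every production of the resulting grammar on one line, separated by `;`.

The nullable symbols are {A, E, S}.
ε ∈ L(G) since S is nullable, so keep S → ε.

S -> w | E | w v | ε; E -> v | v A; A -> v v | v | w | v A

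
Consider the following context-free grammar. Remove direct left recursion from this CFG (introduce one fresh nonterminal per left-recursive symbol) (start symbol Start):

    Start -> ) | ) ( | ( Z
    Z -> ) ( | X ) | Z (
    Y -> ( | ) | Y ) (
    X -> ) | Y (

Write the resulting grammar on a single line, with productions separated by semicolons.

Left recursion appears on Z, Y.
For Z: α = {(}, β = {) (, X )}. Rewrite as Z → β Z1 and Z1 → α Z1 | ε.
For Y: α = {) (}, β = {(, )}. Rewrite as Y → β Y1 and Y1 → α Y1 | ε.

Start -> ) | ) ( | ( Z; Z -> ) ( Z1 | X ) Z1; Y -> ( Y1 | ) Y1; X -> ) | Y (; Z1 -> ( Z1 | ε; Y1 -> ) ( Y1 | ε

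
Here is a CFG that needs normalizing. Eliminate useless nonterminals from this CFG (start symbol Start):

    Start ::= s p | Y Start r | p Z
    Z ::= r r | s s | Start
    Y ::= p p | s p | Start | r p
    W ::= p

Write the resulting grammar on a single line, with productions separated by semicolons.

Generating nonterminals: {Start, W, Y, Z}.
Reachable from Start after that: {Start, Y, Z}.
Removed useless symbols: {W} and every production mentioning them.

Start ::= s p | Y Start r | p Z; Z ::= r r | s s | Start; Y ::= p p | s p | Start | r p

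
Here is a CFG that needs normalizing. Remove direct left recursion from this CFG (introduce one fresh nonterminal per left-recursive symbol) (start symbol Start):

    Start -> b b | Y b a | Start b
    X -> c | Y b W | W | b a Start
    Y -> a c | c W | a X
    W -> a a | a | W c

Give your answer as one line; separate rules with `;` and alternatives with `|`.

Left recursion appears on Start, W.
For Start: α = {b}, β = {b b, Y b a}. Rewrite as Start → β Start1 and Start1 → α Start1 | ε.
For W: α = {c}, β = {a a, a}. Rewrite as W → β W1 and W1 → α W1 | ε.

Start -> b b Start1 | Y b a Start1; X -> c | Y b W | W | b a Start; Y -> a c | c W | a X; W -> a a W1 | a W1; Start1 -> b Start1 | ε; W1 -> c W1 | ε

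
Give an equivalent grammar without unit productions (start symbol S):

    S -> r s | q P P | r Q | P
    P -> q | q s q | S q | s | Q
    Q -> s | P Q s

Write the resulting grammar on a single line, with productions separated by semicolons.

S -> r s | q P P | r Q | q | q s q | S q | s | P Q s; P -> q | q s q | S q | s | P Q s; Q -> s | P Q s

Unit pairs: P ⇒* {Q}; S ⇒* {P, Q}.
For each unit pair (A, B), copy every non-unit production of B to A, then drop all unit productions.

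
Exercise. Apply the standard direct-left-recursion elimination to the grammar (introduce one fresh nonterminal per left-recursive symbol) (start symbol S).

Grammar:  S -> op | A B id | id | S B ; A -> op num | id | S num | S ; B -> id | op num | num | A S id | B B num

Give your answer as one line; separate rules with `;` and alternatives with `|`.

Directly left-recursive nonterminals: S, B.
For S: α = {B}, β = {op, A B id, id}. Rewrite as S → β S' and S' → α S' | ε.
For B: α = {B num}, β = {id, op num, num, A S id}. Rewrite as B → β B' and B' → α B' | ε.

S -> op S' | A B id S' | id S'; A -> op num | id | S num | S; B -> id B' | op num B' | num B' | A S id B'; S' -> B S' | ε; B' -> B num B' | ε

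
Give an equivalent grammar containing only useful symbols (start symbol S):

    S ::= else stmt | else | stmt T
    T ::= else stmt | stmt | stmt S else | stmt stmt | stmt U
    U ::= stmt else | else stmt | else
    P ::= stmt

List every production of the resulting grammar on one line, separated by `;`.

S ::= else stmt | else | stmt T; T ::= else stmt | stmt | stmt S else | stmt stmt | stmt U; U ::= stmt else | else stmt | else

Generating nonterminals: {P, S, T, U}.
Reachable from S after that: {S, T, U}.
Removed useless symbols: {P} and every production mentioning them.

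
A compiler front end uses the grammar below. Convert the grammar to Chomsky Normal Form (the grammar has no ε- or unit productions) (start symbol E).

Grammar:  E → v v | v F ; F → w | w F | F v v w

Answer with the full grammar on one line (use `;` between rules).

Introduce a nonterminal for each terminal appearing in a rule of length ≥ 2: X1 → v, X2 → w.
Binarize each right-hand side of length ≥ 3 by chaining fresh nonterminals (Y1, Y2, …): affected rules were F → F X1 X1 X2.

E → X1 X1 | X1 F; F → w | X2 F | F Y1; X1 → v; X2 → w; Y1 → X1 Y2; Y2 → X1 X2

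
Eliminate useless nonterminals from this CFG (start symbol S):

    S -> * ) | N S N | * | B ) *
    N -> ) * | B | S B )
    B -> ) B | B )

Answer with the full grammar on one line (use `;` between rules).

S -> * ) | N S N | *; N -> ) *

Generating nonterminals: {N, S}.
Reachable from S after that: {N, S}.
Removed useless symbols: {B} and every production mentioning them.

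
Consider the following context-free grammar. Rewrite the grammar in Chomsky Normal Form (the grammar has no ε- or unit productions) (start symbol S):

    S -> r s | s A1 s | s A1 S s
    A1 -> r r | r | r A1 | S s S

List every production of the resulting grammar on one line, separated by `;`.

Introduce a nonterminal for each terminal appearing in a rule of length ≥ 2: X1 → r, X2 → s.
Binarize each right-hand side of length ≥ 3 by chaining fresh nonterminals (Y1, Y2, …): affected rules were S → X2 A1 X2; S → X2 A1 S X2; A1 → S X2 S.

S -> X1 X2 | X2 Y1 | X2 Y2; A1 -> X1 X1 | r | X1 A1 | S Y4; X1 -> r; X2 -> s; Y1 -> A1 X2; Y2 -> A1 Y3; Y3 -> S X2; Y4 -> X2 S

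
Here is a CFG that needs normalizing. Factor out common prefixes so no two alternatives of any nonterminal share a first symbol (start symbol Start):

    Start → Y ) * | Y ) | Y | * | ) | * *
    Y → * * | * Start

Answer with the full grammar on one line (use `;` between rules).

Start → ) | Y Start1 | * Start2; Y → * Y1; Start1 → epsilon | ) Start11; Start2 → epsilon | *; Y1 → * | Start; Start11 → * | epsilon

Start has alternatives sharing prefix 'Y': factor to Start → Y Start1 with Start1 → ) * | ) | ε.
Start has alternatives sharing prefix '*': factor to Start → * Start2 with Start2 → ε | *.
Y has alternatives sharing prefix '*': factor to Y → * Y1 with Y1 → * | Start.
Start1 has alternatives sharing prefix ')': factor to Start1 → ) Start11 with Start11 → * | ε.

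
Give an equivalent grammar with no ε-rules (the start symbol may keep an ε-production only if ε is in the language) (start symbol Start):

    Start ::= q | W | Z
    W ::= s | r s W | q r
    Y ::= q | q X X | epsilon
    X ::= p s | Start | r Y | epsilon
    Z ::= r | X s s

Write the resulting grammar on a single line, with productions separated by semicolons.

Nullable nonterminals: {X, Y}.
ε ∉ L(G), so no ε-production is kept.
Add the nullable-subset variants: Y → q X X gives q X X | q X. X → r Y gives r Y | r. Z → X s s gives X s s | s s.

Start ::= q | W | Z; W ::= s | r s W | q r; Y ::= q | q X X | q X; X ::= p s | Start | r Y | r; Z ::= r | X s s | s s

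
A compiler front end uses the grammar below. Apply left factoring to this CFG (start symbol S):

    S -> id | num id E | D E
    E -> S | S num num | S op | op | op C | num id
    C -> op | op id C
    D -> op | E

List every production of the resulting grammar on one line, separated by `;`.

E has alternatives sharing prefix 'S': factor to E → S E' with E' → ε | num num | op.
E has alternatives sharing prefix 'op': factor to E → op E'' with E'' → ε | C.
C has alternatives sharing prefix 'op': factor to C → op C' with C' → ε | id C.

S -> id | num id E | D E; E -> num id | S E' | op E''; C -> op C'; D -> op | E; E' -> ε | num num | op; E'' -> ε | C; C' -> ε | id C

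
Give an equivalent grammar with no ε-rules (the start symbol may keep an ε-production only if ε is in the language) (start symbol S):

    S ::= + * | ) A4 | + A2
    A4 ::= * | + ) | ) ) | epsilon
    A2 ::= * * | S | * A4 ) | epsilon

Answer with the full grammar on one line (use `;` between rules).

Nullable nonterminals: {A2, A4}.
ε ∉ L(G), so no ε-production is kept.
Add the nullable-subset variants: S → ) A4 gives ) A4 | ). S → + A2 gives + A2 | +. A2 → * A4 ) gives * A4 ) | * ).

S ::= + * | ) A4 | ) | + A2 | +; A4 ::= * | + ) | ) ); A2 ::= * * | S | * A4 ) | * )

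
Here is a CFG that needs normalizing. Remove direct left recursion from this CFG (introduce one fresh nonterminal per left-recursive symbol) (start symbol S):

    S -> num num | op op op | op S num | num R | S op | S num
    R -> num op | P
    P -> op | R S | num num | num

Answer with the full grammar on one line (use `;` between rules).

S -> num num S' | op op op S' | op S num S' | num R S'; R -> num op | P; P -> op | R S | num num | num; S' -> op S' | num S' | ε

Left recursion appears on S.
For S: α = {op, num}, β = {num num, op op op, op S num, num R}. Rewrite as S → β S' and S' → α S' | ε.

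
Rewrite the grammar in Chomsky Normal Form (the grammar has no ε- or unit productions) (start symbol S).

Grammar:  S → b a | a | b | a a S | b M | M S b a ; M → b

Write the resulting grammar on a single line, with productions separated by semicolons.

Introduce a nonterminal for each terminal appearing in a rule of length ≥ 2: X1 → b, X2 → a.
Binarize each right-hand side of length ≥ 3 by chaining fresh nonterminals (Y1, Y2, …): affected rules were S → X2 X2 S; S → M S X1 X2.

S → X1 X2 | a | b | X2 Y1 | X1 M | M Y2; M → b; X1 → b; X2 → a; Y1 → X2 S; Y2 → S Y3; Y3 → X1 X2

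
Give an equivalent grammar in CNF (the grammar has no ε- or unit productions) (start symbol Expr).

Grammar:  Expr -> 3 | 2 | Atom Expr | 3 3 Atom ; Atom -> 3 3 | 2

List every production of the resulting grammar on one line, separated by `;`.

Expr -> 3 | 2 | Atom Expr | X1 Y1; Atom -> X1 X1 | 2; X1 -> 3; Y1 -> X1 Atom

Introduce a nonterminal for each terminal appearing in a rule of length ≥ 2: X1 → 3.
Binarize each right-hand side of length ≥ 3 by chaining fresh nonterminals (Y1, Y2, …): affected rules were Expr → X1 X1 Atom.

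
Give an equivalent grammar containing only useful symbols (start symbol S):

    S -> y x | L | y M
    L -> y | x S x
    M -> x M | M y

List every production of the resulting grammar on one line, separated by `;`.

S -> y x | L; L -> y | x S x

Generating nonterminals: {L, S}.
Reachable from S after that: {L, S}.
Removed useless symbols: {M} and every production mentioning them.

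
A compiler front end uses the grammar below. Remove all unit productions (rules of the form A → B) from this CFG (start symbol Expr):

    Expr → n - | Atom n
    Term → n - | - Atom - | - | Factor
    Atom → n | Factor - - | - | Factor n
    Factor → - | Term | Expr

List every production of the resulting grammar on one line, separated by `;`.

Unit pairs: Factor ⇒* {Expr, Term}; Term ⇒* {Expr, Factor}.
Replace each nonterminal's rules with the union of the non-unit rules of every nonterminal it unit-derives.

Expr → n - | Atom n; Term → n - | - Atom - | - | Atom n; Atom → n | Factor - - | - | Factor n; Factor → n - | - Atom - | - | Atom n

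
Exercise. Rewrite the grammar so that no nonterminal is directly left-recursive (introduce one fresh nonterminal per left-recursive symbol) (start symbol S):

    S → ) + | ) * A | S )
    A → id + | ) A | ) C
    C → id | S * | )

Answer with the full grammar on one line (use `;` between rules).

Directly left-recursive nonterminal: S.
For S: α = {)}, β = {) +, ) * A}. Rewrite as S → β S' and S' → α S' | ε.

S → ) + S' | ) * A S'; A → id + | ) A | ) C; C → id | S * | ); S' → ) S' | ε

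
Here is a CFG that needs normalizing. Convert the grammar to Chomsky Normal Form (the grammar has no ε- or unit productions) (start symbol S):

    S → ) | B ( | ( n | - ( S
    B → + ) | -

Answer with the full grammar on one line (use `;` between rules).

Introduce a nonterminal for each terminal appearing in a rule of length ≥ 2: X1 → (, X2 → n, X3 → -, X4 → +, X5 → ).
Binarize each right-hand side of length ≥ 3 by chaining fresh nonterminals (Y1, Y2, …): affected rules were S → X3 X1 S.

S → ) | B X1 | X1 X2 | X3 Y1; B → X4 X5 | -; X1 → (; X2 → n; X3 → -; X4 → +; X5 → ); Y1 → X1 S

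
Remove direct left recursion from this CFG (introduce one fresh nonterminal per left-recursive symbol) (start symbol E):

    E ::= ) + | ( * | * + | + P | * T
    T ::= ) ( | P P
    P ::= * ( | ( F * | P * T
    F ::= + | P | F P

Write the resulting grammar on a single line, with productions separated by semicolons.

Directly left-recursive nonterminals: P, F.
For P: α = {* T}, β = {* (, ( F *}. Rewrite as P → β P' and P' → α P' | ε.
For F: α = {P}, β = {+, P}. Rewrite as F → β F' and F' → α F' | ε.

E ::= ) + | ( * | * + | + P | * T; T ::= ) ( | P P; P ::= * ( P' | ( F * P'; F ::= + F' | P F'; P' ::= * T P' | ε; F' ::= P F' | ε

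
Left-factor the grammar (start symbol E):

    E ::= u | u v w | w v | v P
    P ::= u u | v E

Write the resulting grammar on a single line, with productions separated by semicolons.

E has alternatives sharing prefix 'u': factor to E → u E' with E' → ε | v w.

E ::= w v | v P | u E'; P ::= u u | v E; E' ::= ε | v w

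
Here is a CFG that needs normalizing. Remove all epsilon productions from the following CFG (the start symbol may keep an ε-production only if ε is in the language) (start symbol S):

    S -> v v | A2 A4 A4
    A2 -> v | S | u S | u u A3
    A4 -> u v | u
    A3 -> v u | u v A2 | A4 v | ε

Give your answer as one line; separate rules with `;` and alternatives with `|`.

S -> v v | A2 A4 A4; A2 -> v | S | u S | u u A3 | u u; A4 -> u v | u; A3 -> v u | u v A2 | A4 v

Nullable set = {A3}.
ε ∉ L(G), so no ε-production is kept.
Expand every rule over subsets of its nullable positions: A2 → u u A3 gives u u A3 | u u.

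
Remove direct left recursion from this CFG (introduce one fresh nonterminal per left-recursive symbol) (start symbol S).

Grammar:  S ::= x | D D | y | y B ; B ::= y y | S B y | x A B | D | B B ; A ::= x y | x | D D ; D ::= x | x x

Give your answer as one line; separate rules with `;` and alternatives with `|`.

B is directly left-recursive.
For B: α = {B}, β = {y y, S B y, x A B, D}. Rewrite as B → β B' and B' → α B' | ε.

S ::= x | D D | y | y B; B ::= y y B' | S B y B' | x A B B' | D B'; A ::= x y | x | D D; D ::= x | x x; B' ::= B B' | ε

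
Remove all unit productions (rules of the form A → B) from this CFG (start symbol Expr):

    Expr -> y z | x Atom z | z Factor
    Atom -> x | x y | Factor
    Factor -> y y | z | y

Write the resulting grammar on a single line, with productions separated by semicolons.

Unit pairs: Atom ⇒* {Factor}.
Replace each nonterminal's rules with the union of the non-unit rules of every nonterminal it unit-derives.

Expr -> y z | x Atom z | z Factor; Atom -> x | x y | y y | z | y; Factor -> y y | z | y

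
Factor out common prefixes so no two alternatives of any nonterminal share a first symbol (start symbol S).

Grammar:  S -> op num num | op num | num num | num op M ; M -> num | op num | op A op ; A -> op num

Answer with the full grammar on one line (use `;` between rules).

S has alternatives sharing prefix 'op num': factor to S → op num S' with S' → num | ε.
S has alternatives sharing prefix 'num': factor to S → num S'' with S'' → num | op M.
M has alternatives sharing prefix 'op': factor to M → op M' with M' → num | A op.

S -> op num S' | num S''; M -> num | op M'; A -> op num; S' -> num | eps; S'' -> num | op M; M' -> num | A op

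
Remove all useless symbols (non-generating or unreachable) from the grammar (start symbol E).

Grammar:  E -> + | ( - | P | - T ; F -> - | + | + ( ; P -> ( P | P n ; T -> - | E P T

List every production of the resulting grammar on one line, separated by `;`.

E -> + | ( - | - T; T -> -

Generating nonterminals: {E, F, T}.
Reachable from E after that: {E, T}.
Removed useless symbols: {F, P} and every production mentioning them.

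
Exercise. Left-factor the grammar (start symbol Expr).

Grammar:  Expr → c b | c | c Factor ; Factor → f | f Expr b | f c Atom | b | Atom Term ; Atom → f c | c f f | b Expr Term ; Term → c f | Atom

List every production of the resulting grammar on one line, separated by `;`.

Expr has alternatives sharing prefix 'c': factor to Expr → c Expr1 with Expr1 → b | ε | Factor.
Factor has alternatives sharing prefix 'f': factor to Factor → f Factor1 with Factor1 → ε | Expr b | c Atom.

Expr → c Expr1; Factor → b | Atom Term | f Factor1; Atom → f c | c f f | b Expr Term; Term → c f | Atom; Expr1 → b | ε | Factor; Factor1 → ε | Expr b | c Atom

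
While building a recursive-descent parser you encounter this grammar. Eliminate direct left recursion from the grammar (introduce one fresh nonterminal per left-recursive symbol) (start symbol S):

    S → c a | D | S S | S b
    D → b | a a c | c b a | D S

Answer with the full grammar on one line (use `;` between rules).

S → c a S' | D S'; D → b D' | a a c D' | c b a D'; S' → S S' | b S' | ε; D' → S D' | ε

S, D are directly left-recursive.
For S: α = {S, b}, β = {c a, D}. Rewrite as S → β S' and S' → α S' | ε.
For D: α = {S}, β = {b, a a c, c b a}. Rewrite as D → β D' and D' → α D' | ε.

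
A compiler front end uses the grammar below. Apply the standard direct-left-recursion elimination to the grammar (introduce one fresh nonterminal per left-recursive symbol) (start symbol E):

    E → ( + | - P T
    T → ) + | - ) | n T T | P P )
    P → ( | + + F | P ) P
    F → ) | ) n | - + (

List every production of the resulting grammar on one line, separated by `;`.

E → ( + | - P T; T → ) + | - ) | n T T | P P ); P → ( P' | + + F P'; F → ) | ) n | - + (; P' → ) P P' | ε

Left recursion appears on P.
For P: α = {) P}, β = {(, + + F}. Rewrite as P → β P' and P' → α P' | ε.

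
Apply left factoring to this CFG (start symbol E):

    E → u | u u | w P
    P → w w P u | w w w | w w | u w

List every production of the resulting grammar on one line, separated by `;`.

E has alternatives sharing prefix 'u': factor to E → u E' with E' → ε | u.
P has alternatives sharing prefix 'w w': factor to P → w w P' with P' → P u | w | ε.

E → w P | u E'; P → u w | w w P'; E' → ε | u; P' → P u | w | ε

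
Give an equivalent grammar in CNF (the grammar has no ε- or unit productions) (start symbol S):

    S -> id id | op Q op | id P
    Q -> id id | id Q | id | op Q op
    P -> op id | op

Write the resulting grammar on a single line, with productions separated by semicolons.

S -> X1 X1 | X2 Y1 | X1 P; Q -> X1 X1 | X1 Q | id | X2 Y2; P -> X2 X1 | op; X1 -> id; X2 -> op; Y1 -> Q X2; Y2 -> Q X2

Introduce a nonterminal for each terminal appearing in a rule of length ≥ 2: X1 → id, X2 → op.
Binarize each right-hand side of length ≥ 3 by chaining fresh nonterminals (Y1, Y2, …): affected rules were S → X2 Q X2; Q → X2 Q X2.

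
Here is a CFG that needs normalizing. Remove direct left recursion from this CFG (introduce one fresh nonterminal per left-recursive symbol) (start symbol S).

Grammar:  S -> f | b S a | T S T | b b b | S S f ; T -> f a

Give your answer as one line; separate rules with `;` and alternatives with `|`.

Left recursion appears on S.
For S: α = {S f}, β = {f, b S a, T S T, b b b}. Rewrite as S → β S' and S' → α S' | ε.

S -> f S' | b S a S' | T S T S' | b b b S'; T -> f a; S' -> S f S' | ε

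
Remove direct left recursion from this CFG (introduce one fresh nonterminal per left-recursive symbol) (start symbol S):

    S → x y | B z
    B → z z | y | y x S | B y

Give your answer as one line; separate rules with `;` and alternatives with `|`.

S → x y | B z; B → z z B' | y B' | y x S B'; B' → y B' | ε

Left recursion appears on B.
For B: α = {y}, β = {z z, y, y x S}. Rewrite as B → β B' and B' → α B' | ε.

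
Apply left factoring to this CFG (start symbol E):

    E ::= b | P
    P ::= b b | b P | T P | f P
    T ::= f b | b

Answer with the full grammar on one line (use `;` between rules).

E ::= b | P; P ::= T P | f P | b P'; T ::= f b | b; P' ::= b | P

P has alternatives sharing prefix 'b': factor to P → b P' with P' → b | P.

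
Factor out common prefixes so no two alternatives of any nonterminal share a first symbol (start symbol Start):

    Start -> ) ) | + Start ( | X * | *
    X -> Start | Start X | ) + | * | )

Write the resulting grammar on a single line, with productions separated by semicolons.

X has alternatives sharing prefix 'Start': factor to X → Start X1 with X1 → ε | X.
X has alternatives sharing prefix ')': factor to X → ) X2 with X2 → + | ε.

Start -> ) ) | + Start ( | X * | *; X -> * | Start X1 | ) X2; X1 -> ε | X; X2 -> + | ε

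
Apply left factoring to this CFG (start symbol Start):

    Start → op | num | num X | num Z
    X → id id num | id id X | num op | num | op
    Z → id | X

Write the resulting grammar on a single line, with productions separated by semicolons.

Start has alternatives sharing prefix 'num': factor to Start → num Start1 with Start1 → ε | X | Z.
X has alternatives sharing prefix 'id id': factor to X → id id X1 with X1 → num | X.
X has alternatives sharing prefix 'num': factor to X → num X2 with X2 → op | ε.

Start → op | num Start1; X → op | id id X1 | num X2; Z → id | X; Start1 → epsilon | X | Z; X1 → num | X; X2 → op | epsilon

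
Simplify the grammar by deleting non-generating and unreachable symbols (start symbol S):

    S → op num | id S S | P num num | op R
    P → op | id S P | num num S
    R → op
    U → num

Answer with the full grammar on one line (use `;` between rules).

Generating nonterminals: {P, R, S, U}.
Reachable from S after that: {P, R, S}.
Removed useless symbols: {U} and every production mentioning them.

S → op num | id S S | P num num | op R; P → op | id S P | num num S; R → op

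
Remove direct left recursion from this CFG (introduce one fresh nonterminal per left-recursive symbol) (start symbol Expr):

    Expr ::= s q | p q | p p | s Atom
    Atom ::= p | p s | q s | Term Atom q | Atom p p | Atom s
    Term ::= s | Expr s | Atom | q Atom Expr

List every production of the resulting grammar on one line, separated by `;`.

Left recursion appears on Atom.
For Atom: α = {p p, s}, β = {p, p s, q s, Term Atom q}. Rewrite as Atom → β Atom1 and Atom1 → α Atom1 | ε.

Expr ::= s q | p q | p p | s Atom; Atom ::= p Atom1 | p s Atom1 | q s Atom1 | Term Atom q Atom1; Term ::= s | Expr s | Atom | q Atom Expr; Atom1 ::= p p Atom1 | s Atom1 | epsilon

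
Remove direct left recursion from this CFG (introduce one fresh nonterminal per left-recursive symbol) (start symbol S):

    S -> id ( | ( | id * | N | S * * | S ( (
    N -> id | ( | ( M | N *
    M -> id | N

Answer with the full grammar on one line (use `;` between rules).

Directly left-recursive nonterminals: S, N.
For S: α = {* *, ( (}, β = {id (, (, id *, N}. Rewrite as S → β S' and S' → α S' | ε.
For N: α = {*}, β = {id, (, ( M}. Rewrite as N → β N' and N' → α N' | ε.

S -> id ( S' | ( S' | id * S' | N S'; N -> id N' | ( N' | ( M N'; M -> id | N; S' -> * * S' | ( ( S' | ε; N' -> * N' | ε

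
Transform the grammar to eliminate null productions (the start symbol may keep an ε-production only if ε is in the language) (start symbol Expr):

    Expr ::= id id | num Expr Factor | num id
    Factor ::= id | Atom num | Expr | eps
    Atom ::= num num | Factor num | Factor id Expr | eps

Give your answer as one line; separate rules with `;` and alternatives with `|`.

Expr ::= id id | num Expr Factor | num Expr | num id; Factor ::= id | Atom num | num | Expr; Atom ::= num num | Factor num | num | Factor id Expr | id Expr

Nullable set = {Atom, Factor}.
ε ∉ L(G), so no ε-production is kept.
Expand every rule over subsets of its nullable positions: Expr → num Expr Factor gives num Expr Factor | num Expr. Factor → Atom num gives Atom num | num. Atom → Factor num gives Factor num | num. Atom → Factor id Expr gives Factor id Expr | id Expr.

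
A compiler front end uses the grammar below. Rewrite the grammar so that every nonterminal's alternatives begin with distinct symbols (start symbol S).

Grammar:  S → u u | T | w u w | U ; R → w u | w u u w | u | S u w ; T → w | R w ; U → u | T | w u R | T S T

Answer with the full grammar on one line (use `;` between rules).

R has alternatives sharing prefix 'w u': factor to R → w u R' with R' → ε | u w.
U has alternatives sharing prefix 'T': factor to U → T U' with U' → ε | S T.

S → u u | T | w u w | U; R → u | S u w | w u R'; T → w | R w; U → u | w u R | T U'; R' → ε | u w; U' → ε | S T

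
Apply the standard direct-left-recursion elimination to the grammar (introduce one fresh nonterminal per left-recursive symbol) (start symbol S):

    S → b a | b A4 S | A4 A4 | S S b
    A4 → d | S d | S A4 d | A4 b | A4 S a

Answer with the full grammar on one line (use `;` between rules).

Directly left-recursive nonterminals: S, A4.
For S: α = {S b}, β = {b a, b A4 S, A4 A4}. Rewrite as S → β S' and S' → α S' | ε.
For A4: α = {b, S a}, β = {d, S d, S A4 d}. Rewrite as A4 → β A4' and A4' → α A4' | ε.

S → b a S' | b A4 S S' | A4 A4 S'; A4 → d A4' | S d A4' | S A4 d A4'; S' → S b S' | ε; A4' → b A4' | S a A4' | ε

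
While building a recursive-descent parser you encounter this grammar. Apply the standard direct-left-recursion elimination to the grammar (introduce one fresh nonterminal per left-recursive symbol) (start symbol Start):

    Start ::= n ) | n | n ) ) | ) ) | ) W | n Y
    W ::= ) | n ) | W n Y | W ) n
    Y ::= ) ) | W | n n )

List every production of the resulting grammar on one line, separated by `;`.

W is directly left-recursive.
For W: α = {n Y, ) n}, β = {), n )}. Rewrite as W → β W1 and W1 → α W1 | ε.

Start ::= n ) | n | n ) ) | ) ) | ) W | n Y; W ::= ) W1 | n ) W1; Y ::= ) ) | W | n n ); W1 ::= n Y W1 | ) n W1 | eps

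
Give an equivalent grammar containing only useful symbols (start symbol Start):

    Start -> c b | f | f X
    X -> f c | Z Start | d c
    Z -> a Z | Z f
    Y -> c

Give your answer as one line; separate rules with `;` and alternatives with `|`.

Generating nonterminals: {Start, X, Y}.
Reachable from Start after that: {Start, X}.
Removed useless symbols: {Y, Z} and every production mentioning them.

Start -> c b | f | f X; X -> f c | d c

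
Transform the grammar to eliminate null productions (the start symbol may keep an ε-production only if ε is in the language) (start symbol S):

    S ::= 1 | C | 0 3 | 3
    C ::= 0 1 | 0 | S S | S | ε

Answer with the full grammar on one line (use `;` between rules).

S ::= 1 | C | 0 3 | 3 | ε; C ::= 0 1 | 0 | S S | S

The nullable symbols are {C, S}.
ε ∈ L(G) since S is nullable, so keep S → ε.
For each production, add variants omitting each subset of nullable occurrences: C → S S gives S S | S.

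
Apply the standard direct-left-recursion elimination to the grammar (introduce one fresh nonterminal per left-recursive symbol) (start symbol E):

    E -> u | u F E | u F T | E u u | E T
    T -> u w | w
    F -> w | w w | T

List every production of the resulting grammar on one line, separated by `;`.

E -> u E' | u F E E' | u F T E'; T -> u w | w; F -> w | w w | T; E' -> u u E' | T E' | ε

E is directly left-recursive.
For E: α = {u u, T}, β = {u, u F E, u F T}. Rewrite as E → β E' and E' → α E' | ε.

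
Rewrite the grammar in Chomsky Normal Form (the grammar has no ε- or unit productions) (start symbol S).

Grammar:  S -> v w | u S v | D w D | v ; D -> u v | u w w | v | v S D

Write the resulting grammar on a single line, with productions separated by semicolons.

S -> X1 X2 | X3 Y1 | D Y2 | v; D -> X3 X1 | X3 Y3 | v | X1 Y4; X1 -> v; X2 -> w; X3 -> u; Y1 -> S X1; Y2 -> X2 D; Y3 -> X2 X2; Y4 -> S D

Introduce a nonterminal for each terminal appearing in a rule of length ≥ 2: X1 → v, X2 → w, X3 → u.
Binarize each right-hand side of length ≥ 3 by chaining fresh nonterminals (Y1, Y2, …): affected rules were S → X3 S X1; S → D X2 D; D → X3 X2 X2; D → X1 S D.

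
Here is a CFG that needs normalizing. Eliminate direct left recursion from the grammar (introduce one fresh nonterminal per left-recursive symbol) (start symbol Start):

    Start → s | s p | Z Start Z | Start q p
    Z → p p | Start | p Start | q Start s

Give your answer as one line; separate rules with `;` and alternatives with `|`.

Directly left-recursive nonterminal: Start.
For Start: α = {q p}, β = {s, s p, Z Start Z}. Rewrite as Start → β Start1 and Start1 → α Start1 | ε.

Start → s Start1 | s p Start1 | Z Start Z Start1; Z → p p | Start | p Start | q Start s; Start1 → q p Start1 | ε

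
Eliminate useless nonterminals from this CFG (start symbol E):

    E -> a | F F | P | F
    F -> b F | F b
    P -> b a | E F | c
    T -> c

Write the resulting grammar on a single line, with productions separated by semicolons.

E -> a | P; P -> b a | c

Generating nonterminals: {E, P, T}.
Reachable from E after that: {E, P}.
Removed useless symbols: {F, T} and every production mentioning them.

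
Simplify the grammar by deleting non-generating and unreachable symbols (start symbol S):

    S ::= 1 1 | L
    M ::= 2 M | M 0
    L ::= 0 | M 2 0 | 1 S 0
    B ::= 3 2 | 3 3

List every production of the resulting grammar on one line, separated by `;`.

S ::= 1 1 | L; L ::= 0 | 1 S 0

Generating nonterminals: {B, L, S}.
Reachable from S after that: {L, S}.
Removed useless symbols: {B, M} and every production mentioning them.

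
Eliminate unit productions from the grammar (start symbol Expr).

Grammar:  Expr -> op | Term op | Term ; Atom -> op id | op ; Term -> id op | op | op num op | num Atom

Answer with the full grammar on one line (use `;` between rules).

Expr -> id op | op | op num op | num Atom | Term op; Atom -> op id | op; Term -> id op | op | op num op | num Atom

Unit pairs: Expr ⇒* {Term}.
For each unit pair (A, B), copy every non-unit production of B to A, then drop all unit productions.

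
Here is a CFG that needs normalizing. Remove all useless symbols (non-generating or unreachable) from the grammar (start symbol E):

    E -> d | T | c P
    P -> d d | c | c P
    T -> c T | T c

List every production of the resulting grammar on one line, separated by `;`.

E -> d | c P; P -> d d | c | c P

Generating nonterminals: {E, P}.
Reachable from E after that: {E, P}.
Removed useless symbols: {T} and every production mentioning them.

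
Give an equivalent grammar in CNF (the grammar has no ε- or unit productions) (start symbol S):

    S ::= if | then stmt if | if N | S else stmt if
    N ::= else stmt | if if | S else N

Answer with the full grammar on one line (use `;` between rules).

S ::= if | X1 Y1 | X3 N | S Y2; N ::= X4 X2 | X3 X3 | S Y4; X1 ::= then; X2 ::= stmt; X3 ::= if; X4 ::= else; Y1 ::= X2 X3; Y2 ::= X4 Y3; Y3 ::= X2 X3; Y4 ::= X4 N

Introduce a nonterminal for each terminal appearing in a rule of length ≥ 2: X1 → then, X2 → stmt, X3 → if, X4 → else.
Binarize each right-hand side of length ≥ 3 by chaining fresh nonterminals (Y1, Y2, …): affected rules were S → X1 X2 X3; S → S X4 X2 X3; N → S X4 N.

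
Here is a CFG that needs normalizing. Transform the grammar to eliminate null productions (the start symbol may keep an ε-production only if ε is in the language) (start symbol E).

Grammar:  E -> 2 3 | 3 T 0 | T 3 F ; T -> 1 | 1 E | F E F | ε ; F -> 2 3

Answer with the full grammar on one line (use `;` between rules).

Nullable nonterminals: {T}.
ε ∉ L(G), so no ε-production is kept.
Add the nullable-subset variants: E → 3 T 0 gives 3 T 0 | 3 0. E → T 3 F gives T 3 F | 3 F.

E -> 2 3 | 3 T 0 | 3 0 | T 3 F | 3 F; T -> 1 | 1 E | F E F; F -> 2 3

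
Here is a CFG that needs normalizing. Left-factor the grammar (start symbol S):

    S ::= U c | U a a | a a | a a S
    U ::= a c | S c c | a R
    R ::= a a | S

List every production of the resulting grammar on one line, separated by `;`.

S ::= a a S' | U S''; U ::= S c c | a U'; R ::= a a | S; S' ::= ε | S; S'' ::= c | a a; U' ::= c | R

S has alternatives sharing prefix 'a a': factor to S → a a S' with S' → ε | S.
S has alternatives sharing prefix 'U': factor to S → U S'' with S'' → c | a a.
U has alternatives sharing prefix 'a': factor to U → a U' with U' → c | R.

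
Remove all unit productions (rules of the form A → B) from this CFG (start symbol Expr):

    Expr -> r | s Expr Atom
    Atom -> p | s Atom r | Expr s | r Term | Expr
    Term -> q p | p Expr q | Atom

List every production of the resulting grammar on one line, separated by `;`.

Unit pairs: Atom ⇒* {Expr}; Term ⇒* {Atom, Expr}.
For every A with A ⇒* B via unit rules, add B's non-unit alternatives to A; then delete every rule of the form X → Y.

Expr -> r | s Expr Atom; Atom -> p | s Atom r | Expr s | r Term | r | s Expr Atom; Term -> q p | p Expr q | p | s Atom r | Expr s | r Term | r | s Expr Atom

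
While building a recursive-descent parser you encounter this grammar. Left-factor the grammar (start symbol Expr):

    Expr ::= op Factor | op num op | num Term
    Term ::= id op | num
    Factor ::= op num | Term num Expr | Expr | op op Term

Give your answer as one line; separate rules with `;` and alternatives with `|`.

Expr ::= num Term | op Expr1; Term ::= id op | num; Factor ::= Term num Expr | Expr | op Factor1; Expr1 ::= Factor | num op; Factor1 ::= num | op Term

Expr has alternatives sharing prefix 'op': factor to Expr → op Expr1 with Expr1 → Factor | num op.
Factor has alternatives sharing prefix 'op': factor to Factor → op Factor1 with Factor1 → num | op Term.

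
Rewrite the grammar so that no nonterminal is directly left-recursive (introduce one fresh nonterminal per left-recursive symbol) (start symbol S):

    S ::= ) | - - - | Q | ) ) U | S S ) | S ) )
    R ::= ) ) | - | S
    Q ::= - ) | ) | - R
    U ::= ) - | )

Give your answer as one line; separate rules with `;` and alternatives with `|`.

Left recursion appears on S.
For S: α = {S ), ) )}, β = {), - - -, Q, ) ) U}. Rewrite as S → β S' and S' → α S' | ε.

S ::= ) S' | - - - S' | Q S' | ) ) U S'; R ::= ) ) | - | S; Q ::= - ) | ) | - R; U ::= ) - | ); S' ::= S ) S' | ) ) S' | eps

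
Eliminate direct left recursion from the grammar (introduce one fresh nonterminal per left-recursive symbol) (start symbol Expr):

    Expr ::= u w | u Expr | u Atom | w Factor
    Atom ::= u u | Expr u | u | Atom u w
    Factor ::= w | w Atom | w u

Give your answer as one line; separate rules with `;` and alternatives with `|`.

Expr ::= u w | u Expr | u Atom | w Factor; Atom ::= u u Atom1 | Expr u Atom1 | u Atom1; Factor ::= w | w Atom | w u; Atom1 ::= u w Atom1 | epsilon

Directly left-recursive nonterminal: Atom.
For Atom: α = {u w}, β = {u u, Expr u, u}. Rewrite as Atom → β Atom1 and Atom1 → α Atom1 | ε.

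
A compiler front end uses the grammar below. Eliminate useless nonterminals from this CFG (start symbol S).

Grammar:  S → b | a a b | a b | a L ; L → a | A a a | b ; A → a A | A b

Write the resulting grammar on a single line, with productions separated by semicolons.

S → b | a a b | a b | a L; L → a | b

Generating nonterminals: {L, S}.
Reachable from S after that: {L, S}.
Removed useless symbols: {A} and every production mentioning them.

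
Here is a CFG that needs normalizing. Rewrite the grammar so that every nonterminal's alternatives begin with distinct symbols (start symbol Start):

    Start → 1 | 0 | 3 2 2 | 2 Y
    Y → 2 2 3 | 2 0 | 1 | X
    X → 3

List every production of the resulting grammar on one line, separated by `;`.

Y has alternatives sharing prefix '2': factor to Y → 2 Y1 with Y1 → 2 3 | 0.

Start → 1 | 0 | 3 2 2 | 2 Y; Y → 1 | X | 2 Y1; X → 3; Y1 → 2 3 | 0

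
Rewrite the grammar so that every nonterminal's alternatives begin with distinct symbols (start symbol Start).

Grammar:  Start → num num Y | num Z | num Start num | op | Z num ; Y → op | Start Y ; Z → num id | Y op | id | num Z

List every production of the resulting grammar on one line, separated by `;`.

Start has alternatives sharing prefix 'num': factor to Start → num Start1 with Start1 → num Y | Z | Start num.
Z has alternatives sharing prefix 'num': factor to Z → num Z1 with Z1 → id | Z.

Start → op | Z num | num Start1; Y → op | Start Y; Z → Y op | id | num Z1; Start1 → num Y | Z | Start num; Z1 → id | Z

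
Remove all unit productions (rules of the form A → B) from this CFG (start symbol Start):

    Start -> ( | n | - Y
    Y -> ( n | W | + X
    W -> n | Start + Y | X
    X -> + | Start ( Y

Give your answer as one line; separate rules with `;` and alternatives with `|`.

Unit pairs: W ⇒* {X}; Y ⇒* {W, X}.
Replace each nonterminal's rules with the union of the non-unit rules of every nonterminal it unit-derives.

Start -> ( | n | - Y; Y -> + | Start ( Y | n | Start + Y | ( n | + X; W -> + | Start ( Y | n | Start + Y; X -> + | Start ( Y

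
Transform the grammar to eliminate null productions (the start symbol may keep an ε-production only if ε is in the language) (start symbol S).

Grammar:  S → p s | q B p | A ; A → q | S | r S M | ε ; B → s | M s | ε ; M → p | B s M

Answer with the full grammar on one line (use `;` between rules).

The nullable symbols are {A, B, S}.
ε ∈ L(G) since S is nullable, so keep S → ε.
Expand every rule over subsets of its nullable positions: S → q B p gives q B p | q p. A → r S M gives r S M | r M. M → B s M gives B s M | s M.

S → p s | q B p | q p | A | ε; A → q | S | r S M | r M; B → s | M s; M → p | B s M | s M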